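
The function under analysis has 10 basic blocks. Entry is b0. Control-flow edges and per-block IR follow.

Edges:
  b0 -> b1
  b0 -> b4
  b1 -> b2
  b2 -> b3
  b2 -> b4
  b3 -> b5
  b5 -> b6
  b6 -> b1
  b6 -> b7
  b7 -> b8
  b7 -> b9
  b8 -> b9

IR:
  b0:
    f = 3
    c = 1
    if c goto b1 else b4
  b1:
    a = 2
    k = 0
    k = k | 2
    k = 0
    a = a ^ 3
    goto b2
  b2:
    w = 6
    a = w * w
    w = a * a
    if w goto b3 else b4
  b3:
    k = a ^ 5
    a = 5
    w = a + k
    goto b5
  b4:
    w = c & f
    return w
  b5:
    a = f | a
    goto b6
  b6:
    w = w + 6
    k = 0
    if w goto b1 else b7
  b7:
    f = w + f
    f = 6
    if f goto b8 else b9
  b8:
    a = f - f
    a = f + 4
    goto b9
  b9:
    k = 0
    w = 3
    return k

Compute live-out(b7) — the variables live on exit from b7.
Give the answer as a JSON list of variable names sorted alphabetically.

Answer: ["f"]

Analysis:
Block summaries:
  b0: def={c,f} ue=∅
  b1: def={a,k} ue=∅
  b2: def={a,w} ue=∅
  b3: def={a,k,w} ue={a}
  b4: def={w} ue={c,f}
  b5: def={a} ue={a,f}
  b6: def={k,w} ue={w}
  b7: def={f} ue={f,w}
  b8: def={a} ue={f}
  b9: def={k,w} ue=∅

Live sets:
  b0: in=∅ out={c,f}
  b1: in={c,f} out={c,f}
  b2: in={c,f} out={a,c,f}
  b3: in={a,c,f} out={a,c,f,w}
  b4: in={c,f} out=∅
  b5: in={a,c,f,w} out={c,f,w}
  b6: in={c,f,w} out={c,f,w}
  b7: in={f,w} out={f}
  b8: in={f} out=∅
  b9: in=∅ out=∅

live-out(b7) = ["f"]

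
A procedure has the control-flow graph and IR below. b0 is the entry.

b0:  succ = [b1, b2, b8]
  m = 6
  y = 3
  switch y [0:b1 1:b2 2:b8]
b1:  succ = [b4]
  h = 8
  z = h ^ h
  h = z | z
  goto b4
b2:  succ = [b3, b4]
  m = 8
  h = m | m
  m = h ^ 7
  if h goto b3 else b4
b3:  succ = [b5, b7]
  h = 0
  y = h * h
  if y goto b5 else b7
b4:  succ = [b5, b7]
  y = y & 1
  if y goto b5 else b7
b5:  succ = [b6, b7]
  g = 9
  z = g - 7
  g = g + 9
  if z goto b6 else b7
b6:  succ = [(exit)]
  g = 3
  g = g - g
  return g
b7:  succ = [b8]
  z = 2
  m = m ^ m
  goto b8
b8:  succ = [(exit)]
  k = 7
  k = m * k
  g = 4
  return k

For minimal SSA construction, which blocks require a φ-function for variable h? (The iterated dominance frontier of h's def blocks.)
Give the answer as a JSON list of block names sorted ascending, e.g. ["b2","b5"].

idom tree: b1←b0 b2←b0 b3←b2 b4←b0 b5←b0 b6←b5 b7←b0 b8←b0
Join-block Dom:
  b4: preds {b1,b2}: {b0,b1} ∩ {b0,b2} = {b0}; idom=b0
  b5: preds {b3,b4}: {b0,b2,b3} ∩ {b0,b4} = {b0}; idom=b0
  b7: preds {b3,b4,b5}: {b0,b2,b3} ∩ {b0,b4} ∩ {b0,b5} = {b0}; idom=b0
  b8: preds {b0,b7}: {b0} ∩ {b0,b7} = {b0}; idom=b0

Frontier:
  join b4 pred b1: b1 stop@b0
  join b4 pred b2: b2 stop@b0
  join b5 pred b3: b3→b2 stop@b0
  join b5 pred b4: b4 stop@b0
  join b7 pred b3: b3→b2 stop@b0
  join b7 pred b4: b4 stop@b0
  join b7 pred b5: b5 stop@b0
  join b8 pred b0: · stop@b0
  join b8 pred b7: b7 stop@b0
  b0 → ∅
  b1 → {b4}
  b2 → {b4,b5,b7}
  b3 → {b5,b7}
  b4 → {b5,b7}
  b5 → {b7}
  b6 → ∅
  b7 → {b8}
  b8 → ∅

φ for h: defs {b1,b2,b3}
  DF⁺ = {b4,b5,b7,b8}

Answer: ["b4", "b5", "b7", "b8"]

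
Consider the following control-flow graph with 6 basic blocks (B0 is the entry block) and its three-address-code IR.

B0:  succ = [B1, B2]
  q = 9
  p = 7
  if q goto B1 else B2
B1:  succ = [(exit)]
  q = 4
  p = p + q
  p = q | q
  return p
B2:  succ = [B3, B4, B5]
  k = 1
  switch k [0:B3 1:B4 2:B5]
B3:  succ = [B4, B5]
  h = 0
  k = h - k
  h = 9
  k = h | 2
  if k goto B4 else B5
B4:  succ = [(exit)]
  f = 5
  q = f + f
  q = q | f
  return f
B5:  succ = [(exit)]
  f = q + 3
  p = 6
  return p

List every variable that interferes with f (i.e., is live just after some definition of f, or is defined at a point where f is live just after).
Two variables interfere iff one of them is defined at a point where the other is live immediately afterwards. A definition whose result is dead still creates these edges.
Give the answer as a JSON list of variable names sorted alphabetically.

Answer: ["q"]

Working:
Per-block:
  B0 def {p,q} use ∅
  B1 def {p,q} use {p}
  B2 def {k} use ∅
  B3 def {h,k} use {k}
  B4 def {f,q} use ∅
  B5 def {f,p} use {q}

Live sets:
  B0 li=∅ lo={p,q}
  B1 li={p} lo=∅
  B2 li={q} lo={k,q}
  B3 li={k,q} lo={q}
  B4 li=∅ lo=∅
  B5 li={q} lo=∅

Interference:
  f↔{q}
  h↔{k,q}
  k↔{h,q}
  p↔{q}
  q↔{f,h,k,p}

N(f) = ["q"]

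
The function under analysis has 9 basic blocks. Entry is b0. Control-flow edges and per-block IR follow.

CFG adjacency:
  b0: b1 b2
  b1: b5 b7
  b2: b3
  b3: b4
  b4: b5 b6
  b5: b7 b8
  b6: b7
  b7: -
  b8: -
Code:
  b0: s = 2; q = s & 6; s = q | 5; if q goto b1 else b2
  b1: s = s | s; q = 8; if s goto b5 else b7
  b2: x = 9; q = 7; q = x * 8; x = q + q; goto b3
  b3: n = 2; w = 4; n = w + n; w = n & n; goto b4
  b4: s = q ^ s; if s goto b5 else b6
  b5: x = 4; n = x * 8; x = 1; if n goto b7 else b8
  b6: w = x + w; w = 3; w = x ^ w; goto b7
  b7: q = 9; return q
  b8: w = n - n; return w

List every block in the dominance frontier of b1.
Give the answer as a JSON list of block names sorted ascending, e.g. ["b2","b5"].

Answer: ["b5", "b7"]

Analysis:
idom tree: b1←b0 b2←b0 b3←b2 b4←b3 b5←b0 b6←b4 b7←b0 b8←b5
Join-block Dom:
  b5: preds {b1,b4}: {b0,b1} ∩ {b0,b2,b3,b4} = {b0}; idom=b0
  b7: preds {b1,b5,b6}: {b0,b1} ∩ {b0,b5} ∩ {b0,b2,b3,b4,b6} = {b0}; idom=b0

Frontier:
  join b5 pred b1: b1 stop@b0
  join b5 pred b4: b4→b3→b2 stop@b0
  join b7 pred b1: b1 stop@b0
  join b7 pred b5: b5 stop@b0
  join b7 pred b6: b6→b4→b3→b2 stop@b0
  b0 → ∅
  b1 → {b5,b7}
  b2 → {b5,b7}
  b3 → {b5,b7}
  b4 → {b5,b7}
  b5 → {b7}
  b6 → {b7}
  b7 → ∅
  b8 → ∅

DF(b1) = ["b5", "b7"]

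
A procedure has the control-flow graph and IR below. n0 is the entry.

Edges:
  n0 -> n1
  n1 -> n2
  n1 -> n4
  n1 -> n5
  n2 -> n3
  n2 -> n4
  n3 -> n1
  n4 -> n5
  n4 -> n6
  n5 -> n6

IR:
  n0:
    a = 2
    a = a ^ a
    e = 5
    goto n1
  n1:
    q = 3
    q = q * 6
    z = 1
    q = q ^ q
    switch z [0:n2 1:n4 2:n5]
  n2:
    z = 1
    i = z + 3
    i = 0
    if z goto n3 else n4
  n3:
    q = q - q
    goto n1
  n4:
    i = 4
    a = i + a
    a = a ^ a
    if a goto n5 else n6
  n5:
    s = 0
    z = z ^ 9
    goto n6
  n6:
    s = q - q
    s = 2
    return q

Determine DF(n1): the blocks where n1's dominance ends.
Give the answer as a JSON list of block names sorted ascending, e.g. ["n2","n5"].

idom tree: n1←n0 n2←n1 n3←n2 n4←n1 n5←n1 n6←n1
Dom∩ at merges:
  n1: preds {n0,n3}: {n0} ∩ {n0,n1,n2,n3} = {n0}; idom=n0
  n4: preds {n1,n2}: {n0,n1} ∩ {n0,n1,n2} = {n0,n1}; idom=n1
  n5: preds {n1,n4}: {n0,n1} ∩ {n0,n1,n4} = {n0,n1}; idom=n1
  n6: preds {n4,n5}: {n0,n1,n4} ∩ {n0,n1,n5} = {n0,n1}; idom=n1

DF walk-up:
  join n1 pred n0: · stop@n0
  join n1 pred n3: n3→n2→n1 stop@n0
  join n4 pred n1: · stop@n1
  join n4 pred n2: n2 stop@n1
  join n5 pred n1: · stop@n1
  join n5 pred n4: n4 stop@n1
  join n6 pred n4: n4 stop@n1
  join n6 pred n5: n5 stop@n1
  n0: DF=∅
  n1: DF={n1}
  n2: DF={n1,n4}
  n3: DF={n1}
  n4: DF={n5,n6}
  n5: DF={n6}
  n6: DF=∅

DF(n1) = ["n1"]

Answer: ["n1"]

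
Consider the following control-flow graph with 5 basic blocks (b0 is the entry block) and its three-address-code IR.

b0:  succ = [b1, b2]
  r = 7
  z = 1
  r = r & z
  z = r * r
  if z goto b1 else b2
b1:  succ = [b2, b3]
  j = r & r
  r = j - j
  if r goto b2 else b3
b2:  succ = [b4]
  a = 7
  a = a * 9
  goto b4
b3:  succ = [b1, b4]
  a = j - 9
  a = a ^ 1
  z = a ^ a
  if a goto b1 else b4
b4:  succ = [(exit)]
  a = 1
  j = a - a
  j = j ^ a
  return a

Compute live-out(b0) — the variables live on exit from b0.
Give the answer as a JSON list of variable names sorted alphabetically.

Per-block:
  b0: def={r,z} ue=∅
  b1: def={j,r} ue={r}
  b2: def={a} ue=∅
  b3: def={a,z} ue={j}
  b4: def={a,j} ue=∅

Backward fixpoint:
  b0 li=∅ lo={r}
  b1 li={r} lo={j,r}
  b2 li=∅ lo=∅
  b3 li={j,r} lo={r}
  b4 li=∅ lo=∅

live-out(b0) = ["r"]

Answer: ["r"]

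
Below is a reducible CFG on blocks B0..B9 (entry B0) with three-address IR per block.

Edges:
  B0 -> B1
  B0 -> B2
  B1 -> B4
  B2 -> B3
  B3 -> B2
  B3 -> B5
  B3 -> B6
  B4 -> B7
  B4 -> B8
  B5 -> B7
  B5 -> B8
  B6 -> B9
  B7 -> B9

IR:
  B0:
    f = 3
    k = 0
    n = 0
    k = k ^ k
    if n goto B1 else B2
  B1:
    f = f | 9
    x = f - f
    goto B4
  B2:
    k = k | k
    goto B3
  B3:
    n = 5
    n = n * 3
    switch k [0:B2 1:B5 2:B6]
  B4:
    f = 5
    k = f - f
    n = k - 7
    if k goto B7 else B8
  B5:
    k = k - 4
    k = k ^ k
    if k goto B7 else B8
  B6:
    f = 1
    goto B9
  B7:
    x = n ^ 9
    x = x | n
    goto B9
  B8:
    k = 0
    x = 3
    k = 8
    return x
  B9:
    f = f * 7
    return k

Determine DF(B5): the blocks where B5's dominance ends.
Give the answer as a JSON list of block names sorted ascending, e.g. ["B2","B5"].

idom tree: B1←B0 B2←B0 B3←B2 B4←B1 B5←B3 B6←B3 B7←B0 B8←B0 B9←B0
Dom∩ at merges:
  B2: preds {B0,B3}: {B0} ∩ {B0,B2,B3} = {B0}; idom=B0
  B7: preds {B4,B5}: {B0,B1,B4} ∩ {B0,B2,B3,B5} = {B0}; idom=B0
  B8: preds {B4,B5}: {B0,B1,B4} ∩ {B0,B2,B3,B5} = {B0}; idom=B0
  B9: preds {B6,B7}: {B0,B2,B3,B6} ∩ {B0,B7} = {B0}; idom=B0

DF derivation:
  B2←B0: walk · to B0
  B2←B3: walk B3→B2 to B0
  B7←B4: walk B4→B1 to B0
  B7←B5: walk B5→B3→B2 to B0
  B8←B4: walk B4→B1 to B0
  B8←B5: walk B5→B3→B2 to B0
  B9←B6: walk B6→B3→B2 to B0
  B9←B7: walk B7 to B0
  DF(B0)=∅
  DF(B1)={B7,B8}
  DF(B2)={B2,B7,B8,B9}
  DF(B3)={B2,B7,B8,B9}
  DF(B4)={B7,B8}
  DF(B5)={B7,B8}
  DF(B6)={B9}
  DF(B7)={B9}
  DF(B8)=∅
  DF(B9)=∅

DF(B5) = ["B7", "B8"]

Answer: ["B7", "B8"]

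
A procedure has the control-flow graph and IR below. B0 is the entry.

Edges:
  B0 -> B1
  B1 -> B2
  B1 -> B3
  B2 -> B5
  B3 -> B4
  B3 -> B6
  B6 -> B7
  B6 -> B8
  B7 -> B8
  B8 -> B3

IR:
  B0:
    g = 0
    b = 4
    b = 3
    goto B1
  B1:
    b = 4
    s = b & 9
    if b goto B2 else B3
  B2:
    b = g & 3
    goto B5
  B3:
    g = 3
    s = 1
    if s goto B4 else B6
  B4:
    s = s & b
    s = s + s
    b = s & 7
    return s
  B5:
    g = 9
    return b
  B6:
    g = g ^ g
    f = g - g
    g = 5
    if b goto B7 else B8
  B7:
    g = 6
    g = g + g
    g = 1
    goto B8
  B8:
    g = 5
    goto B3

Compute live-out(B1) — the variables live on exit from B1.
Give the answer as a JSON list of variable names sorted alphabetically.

Answer: ["b", "g"]

Derivation:
Per-block:
  B0 def {b,g} use ∅
  B1 def {b,s} use ∅
  B2 def {b} use {g}
  B3 def {g,s} use ∅
  B4 def {b,s} use {b,s}
  B5 def {g} use {b}
  B6 def {f,g} use {b,g}
  B7 def {g} use ∅
  B8 def {g} use ∅

Live sets:
  B0: in=∅ out={g}
  B1: in={g} out={b,g}
  B2: in={g} out={b}
  B3: in={b} out={b,g,s}
  B4: in={b,s} out=∅
  B5: in={b} out=∅
  B6: in={b,g} out={b}
  B7: in={b} out={b}
  B8: in={b} out={b}

live-out(B1) = ["b", "g"]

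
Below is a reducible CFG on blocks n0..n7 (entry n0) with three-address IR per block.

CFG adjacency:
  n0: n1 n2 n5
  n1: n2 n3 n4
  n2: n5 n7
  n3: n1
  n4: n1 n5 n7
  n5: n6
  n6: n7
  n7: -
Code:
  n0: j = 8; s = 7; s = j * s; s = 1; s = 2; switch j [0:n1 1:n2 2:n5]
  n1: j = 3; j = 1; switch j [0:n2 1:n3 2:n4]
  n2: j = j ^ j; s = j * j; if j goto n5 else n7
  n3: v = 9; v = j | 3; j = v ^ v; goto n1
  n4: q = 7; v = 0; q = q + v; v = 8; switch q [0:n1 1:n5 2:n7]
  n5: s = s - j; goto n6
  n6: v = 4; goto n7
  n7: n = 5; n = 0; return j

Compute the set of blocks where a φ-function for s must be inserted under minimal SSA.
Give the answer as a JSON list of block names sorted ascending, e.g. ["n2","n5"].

idom tree: n1←n0 n2←n0 n3←n1 n4←n1 n5←n0 n6←n5 n7←n0
Join-block Dom:
  n1: preds {n0,n3,n4}: {n0} ∩ {n0,n1,n3} ∩ {n0,n1,n4} = {n0}; idom=n0
  n2: preds {n0,n1}: {n0} ∩ {n0,n1} = {n0}; idom=n0
  n5: preds {n0,n2,n4}: {n0} ∩ {n0,n2} ∩ {n0,n1,n4} = {n0}; idom=n0
  n7: preds {n2,n4,n6}: {n0,n2} ∩ {n0,n1,n4} ∩ {n0,n5,n6} = {n0}; idom=n0

DF walk-up:
  join n1 pred n0: · stop@n0
  join n1 pred n3: n3→n1 stop@n0
  join n1 pred n4: n4→n1 stop@n0
  join n2 pred n0: · stop@n0
  join n2 pred n1: n1 stop@n0
  join n5 pred n0: · stop@n0
  join n5 pred n2: n2 stop@n0
  join n5 pred n4: n4→n1 stop@n0
  join n7 pred n2: n2 stop@n0
  join n7 pred n4: n4→n1 stop@n0
  join n7 pred n6: n6→n5 stop@n0
  DF(n0)=∅
  DF(n1)={n1,n2,n5,n7}
  DF(n2)={n5,n7}
  DF(n3)={n1}
  DF(n4)={n1,n5,n7}
  DF(n5)={n7}
  DF(n6)={n7}
  DF(n7)=∅

φ for s: defs {n0,n2,n5}
  DF⁺ = {n5,n7}

Answer: ["n5", "n7"]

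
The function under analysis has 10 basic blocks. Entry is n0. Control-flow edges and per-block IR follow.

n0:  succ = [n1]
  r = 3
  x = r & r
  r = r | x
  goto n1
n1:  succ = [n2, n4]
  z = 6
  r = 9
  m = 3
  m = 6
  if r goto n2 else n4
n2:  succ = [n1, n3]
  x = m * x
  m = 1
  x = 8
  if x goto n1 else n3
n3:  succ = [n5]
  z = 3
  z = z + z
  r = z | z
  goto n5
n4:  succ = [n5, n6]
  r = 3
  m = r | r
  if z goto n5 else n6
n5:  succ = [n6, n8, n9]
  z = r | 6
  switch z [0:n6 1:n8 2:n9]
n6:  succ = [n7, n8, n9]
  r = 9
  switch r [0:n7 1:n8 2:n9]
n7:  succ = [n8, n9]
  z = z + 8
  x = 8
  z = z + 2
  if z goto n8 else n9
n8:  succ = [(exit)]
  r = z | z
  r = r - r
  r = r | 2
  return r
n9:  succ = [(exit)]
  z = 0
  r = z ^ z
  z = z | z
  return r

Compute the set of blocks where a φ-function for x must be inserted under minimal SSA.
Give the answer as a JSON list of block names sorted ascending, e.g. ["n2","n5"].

Answer: ["n1", "n5", "n6", "n8", "n9"]

Analysis:
idom tree: n1←n0 n2←n1 n3←n2 n4←n1 n5←n1 n6←n1 n7←n6 n8←n1 n9←n1
Dom at joins:
  n1: preds {n0,n2}: {n0} ∩ {n0,n1,n2} = {n0}; idom=n0
  n5: preds {n3,n4}: {n0,n1,n2,n3} ∩ {n0,n1,n4} = {n0,n1}; idom=n1
  n6: preds {n4,n5}: {n0,n1,n4} ∩ {n0,n1,n5} = {n0,n1}; idom=n1
  n8: preds {n5,n6,n7}: {n0,n1,n5} ∩ {n0,n1,n6} ∩ {n0,n1,n6,n7} = {n0,n1}; idom=n1
  n9: preds {n5,n6,n7}: {n0,n1,n5} ∩ {n0,n1,n6} ∩ {n0,n1,n6,n7} = {n0,n1}; idom=n1

Frontier:
  join n1 pred n0: · stop@n0
  join n1 pred n2: n2→n1 stop@n0
  join n5 pred n3: n3→n2 stop@n1
  join n5 pred n4: n4 stop@n1
  join n6 pred n4: n4 stop@n1
  join n6 pred n5: n5 stop@n1
  join n8 pred n5: n5 stop@n1
  join n8 pred n6: n6 stop@n1
  join n8 pred n7: n7→n6 stop@n1
  join n9 pred n5: n5 stop@n1
  join n9 pred n6: n6 stop@n1
  join n9 pred n7: n7→n6 stop@n1
  n0 → ∅
  n1 → {n1}
  n2 → {n1,n5}
  n3 → {n5}
  n4 → {n5,n6}
  n5 → {n6,n8,n9}
  n6 → {n8,n9}
  n7 → {n8,n9}
  n8 → ∅
  n9 → ∅

φ for x: defs {n0,n2,n7}
  DF⁺ = {n1,n5,n6,n8,n9}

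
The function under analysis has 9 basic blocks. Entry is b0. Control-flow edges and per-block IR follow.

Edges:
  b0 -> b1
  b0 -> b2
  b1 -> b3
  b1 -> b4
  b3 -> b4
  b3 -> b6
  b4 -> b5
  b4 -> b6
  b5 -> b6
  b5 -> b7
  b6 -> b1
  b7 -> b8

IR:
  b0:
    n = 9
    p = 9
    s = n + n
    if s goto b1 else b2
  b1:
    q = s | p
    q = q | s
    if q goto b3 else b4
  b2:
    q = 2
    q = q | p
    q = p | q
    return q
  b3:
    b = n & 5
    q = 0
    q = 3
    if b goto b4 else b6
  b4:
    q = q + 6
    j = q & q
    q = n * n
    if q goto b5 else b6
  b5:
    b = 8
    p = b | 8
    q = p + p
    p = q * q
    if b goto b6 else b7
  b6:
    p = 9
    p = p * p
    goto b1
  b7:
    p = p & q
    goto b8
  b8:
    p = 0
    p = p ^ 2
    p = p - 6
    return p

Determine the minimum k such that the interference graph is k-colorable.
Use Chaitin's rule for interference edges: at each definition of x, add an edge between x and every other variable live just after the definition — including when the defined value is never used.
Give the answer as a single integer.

def/use:
  b0: {n,p,s} / ∅
  b1: {q} / {p,s}
  b2: {q} / {p}
  b3: {b,q} / {n}
  b4: {j,q} / {n,q}
  b5: {b,p,q} / ∅
  b6: {p} / ∅
  b7: {p} / {p,q}
  b8: {p} / ∅

Backward fixpoint:
  live b0: ∅→{n,p,s}
  live b1: {n,p,s}→{n,q,s}
  live b2: {p}→∅
  live b3: {n,s}→{n,q,s}
  live b4: {n,q,s}→{n,s}
  live b5: {n,s}→{n,p,q,s}
  live b6: {n,s}→{n,p,s}
  live b7: {p,q}→∅
  live b8: ∅→∅

Conflict graph:
  b: {n,p,q,s}
  j: {n,s}
  n: {b,j,p,q,s}
  p: {b,n,q,s}
  q: {b,n,p,s}
  s: {b,j,n,p,q}

Registers:
  lower bound: {b,n,p,q,s} mutually conflict ⇒ χ ≥ 5
  5-colouring: r0={n}  r1={s}  r2={b,j}  r3={p}  r4={q}
  χ = 5

Answer: 5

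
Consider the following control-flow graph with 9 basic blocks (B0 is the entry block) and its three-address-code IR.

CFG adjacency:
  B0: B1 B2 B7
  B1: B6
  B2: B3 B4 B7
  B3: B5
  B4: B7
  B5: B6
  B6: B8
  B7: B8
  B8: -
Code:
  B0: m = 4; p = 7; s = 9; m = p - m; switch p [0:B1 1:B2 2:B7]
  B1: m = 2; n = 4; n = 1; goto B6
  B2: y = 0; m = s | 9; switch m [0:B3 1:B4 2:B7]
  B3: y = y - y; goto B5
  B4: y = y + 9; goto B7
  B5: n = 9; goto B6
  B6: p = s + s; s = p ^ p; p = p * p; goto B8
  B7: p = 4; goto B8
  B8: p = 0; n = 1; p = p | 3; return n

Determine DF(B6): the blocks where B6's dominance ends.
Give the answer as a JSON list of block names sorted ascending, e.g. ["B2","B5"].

Answer: ["B8"]

Working:
idom tree: B1←B0 B2←B0 B3←B2 B4←B2 B5←B3 B6←B0 B7←B0 B8←B0
Dom at joins:
  B6: preds {B1,B5}: {B0,B1} ∩ {B0,B2,B3,B5} = {B0}; idom=B0
  B7: preds {B0,B2,B4}: {B0} ∩ {B0,B2} ∩ {B0,B2,B4} = {B0}; idom=B0
  B8: preds {B6,B7}: {B0,B6} ∩ {B0,B7} = {B0}; idom=B0

DF derivation:
  join B6 pred B1: B1 stop@B0
  join B6 pred B5: B5→B3→B2 stop@B0
  join B7 pred B0: · stop@B0
  join B7 pred B2: B2 stop@B0
  join B7 pred B4: B4→B2 stop@B0
  join B8 pred B6: B6 stop@B0
  join B8 pred B7: B7 stop@B0
  DF(B0)=∅
  DF(B1)={B6}
  DF(B2)={B6,B7}
  DF(B3)={B6}
  DF(B4)={B7}
  DF(B5)={B6}
  DF(B6)={B8}
  DF(B7)={B8}
  DF(B8)=∅

DF(B6) = ["B8"]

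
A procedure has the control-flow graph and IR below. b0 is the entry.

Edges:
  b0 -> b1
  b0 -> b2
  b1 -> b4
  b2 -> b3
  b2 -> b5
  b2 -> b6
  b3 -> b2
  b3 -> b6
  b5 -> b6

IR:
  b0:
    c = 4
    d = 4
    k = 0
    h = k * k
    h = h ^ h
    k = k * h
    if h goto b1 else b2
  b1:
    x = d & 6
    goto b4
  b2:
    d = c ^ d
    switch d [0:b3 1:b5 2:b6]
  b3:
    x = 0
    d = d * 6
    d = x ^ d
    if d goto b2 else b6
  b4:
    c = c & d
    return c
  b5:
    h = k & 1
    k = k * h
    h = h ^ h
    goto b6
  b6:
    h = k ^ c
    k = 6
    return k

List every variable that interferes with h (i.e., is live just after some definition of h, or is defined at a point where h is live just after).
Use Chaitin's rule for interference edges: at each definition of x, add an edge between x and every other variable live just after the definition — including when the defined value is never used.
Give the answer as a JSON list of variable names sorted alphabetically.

Answer: ["c", "d", "k"]

Analysis:
Per-block:
  b0: def={c,d,h,k} ue=∅
  b1: def={x} ue={d}
  b2: def={d} ue={c,d}
  b3: def={d,x} ue={d}
  b4: def={c} ue={c,d}
  b5: def={h,k} ue={k}
  b6: def={h,k} ue={c,k}

Live sets:
  b0: in=∅ out={c,d,k}
  b1: in={c,d} out={c,d}
  b2: in={c,d,k} out={c,d,k}
  b3: in={c,d,k} out={c,d,k}
  b4: in={c,d} out=∅
  b5: in={c,k} out={c,k}
  b6: in={c,k} out=∅

Interference:
  c↔{d,h,k,x}
  d↔{c,h,k,x}
  h↔{c,d,k}
  k↔{c,d,h,x}
  x↔{c,d,k}

N(h) = ["c", "d", "k"]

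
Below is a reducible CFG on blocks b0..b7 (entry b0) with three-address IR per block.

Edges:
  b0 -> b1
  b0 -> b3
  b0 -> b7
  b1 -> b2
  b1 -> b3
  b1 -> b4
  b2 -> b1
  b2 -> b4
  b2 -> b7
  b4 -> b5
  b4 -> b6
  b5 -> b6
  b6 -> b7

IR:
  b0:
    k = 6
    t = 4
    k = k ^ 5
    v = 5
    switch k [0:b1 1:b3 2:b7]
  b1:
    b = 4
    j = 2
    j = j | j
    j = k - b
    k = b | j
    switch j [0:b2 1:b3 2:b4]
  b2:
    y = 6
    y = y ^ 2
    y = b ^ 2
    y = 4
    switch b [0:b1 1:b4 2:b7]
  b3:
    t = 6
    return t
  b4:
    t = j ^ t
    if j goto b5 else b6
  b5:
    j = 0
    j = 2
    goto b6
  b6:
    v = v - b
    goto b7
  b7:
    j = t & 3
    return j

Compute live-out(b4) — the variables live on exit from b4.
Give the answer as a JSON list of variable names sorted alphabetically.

Answer: ["b", "t", "v"]

Analysis:
Block summaries:
  b0 def {k,t,v} use ∅
  b1 def {b,j,k} use {k}
  b2 def {y} use {b}
  b3 def {t} use ∅
  b4 def {t} use {j,t}
  b5 def {j} use ∅
  b6 def {v} use {b,v}
  b7 def {j} use {t}

Live sets:
  live b0: ∅→{k,t,v}
  live b1: {k,t,v}→{b,j,k,t,v}
  live b2: {b,j,k,t,v}→{b,j,k,t,v}
  live b3: ∅→∅
  live b4: {b,j,t,v}→{b,t,v}
  live b5: {b,t,v}→{b,t,v}
  live b6: {b,t,v}→{t}
  live b7: {t}→∅

live-out(b4) = ["b", "t", "v"]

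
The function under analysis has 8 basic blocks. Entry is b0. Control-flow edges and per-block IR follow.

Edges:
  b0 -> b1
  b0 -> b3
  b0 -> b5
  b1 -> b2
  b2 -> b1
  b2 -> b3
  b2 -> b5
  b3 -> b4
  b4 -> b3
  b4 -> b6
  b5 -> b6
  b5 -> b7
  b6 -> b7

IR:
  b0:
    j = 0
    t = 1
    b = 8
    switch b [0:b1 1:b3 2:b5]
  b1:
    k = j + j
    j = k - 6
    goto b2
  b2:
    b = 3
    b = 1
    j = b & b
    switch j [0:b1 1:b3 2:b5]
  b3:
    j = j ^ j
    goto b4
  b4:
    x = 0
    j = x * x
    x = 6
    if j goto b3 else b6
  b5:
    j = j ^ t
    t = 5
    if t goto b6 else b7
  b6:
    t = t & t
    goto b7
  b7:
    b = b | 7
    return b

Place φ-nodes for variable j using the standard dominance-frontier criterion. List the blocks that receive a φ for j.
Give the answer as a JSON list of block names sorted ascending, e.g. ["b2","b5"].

Answer: ["b1", "b3", "b5", "b6", "b7"]

Derivation:
idom tree: b1←b0 b2←b1 b3←b0 b4←b3 b5←b0 b6←b0 b7←b0
Dom∩ at merges:
  b1: preds {b0,b2}: {b0} ∩ {b0,b1,b2} = {b0}; idom=b0
  b3: preds {b0,b2,b4}: {b0} ∩ {b0,b1,b2} ∩ {b0,b3,b4} = {b0}; idom=b0
  b5: preds {b0,b2}: {b0} ∩ {b0,b1,b2} = {b0}; idom=b0
  b6: preds {b4,b5}: {b0,b3,b4} ∩ {b0,b5} = {b0}; idom=b0
  b7: preds {b5,b6}: {b0,b5} ∩ {b0,b6} = {b0}; idom=b0

Frontier:
  b1←b0: walk · to b0
  b1←b2: walk b2→b1 to b0
  b3←b0: walk · to b0
  b3←b2: walk b2→b1 to b0
  b3←b4: walk b4→b3 to b0
  b5←b0: walk · to b0
  b5←b2: walk b2→b1 to b0
  b6←b4: walk b4→b3 to b0
  b6←b5: walk b5 to b0
  b7←b5: walk b5 to b0
  b7←b6: walk b6 to b0
  b0: DF=∅
  b1: DF={b1,b3,b5}
  b2: DF={b1,b3,b5}
  b3: DF={b3,b6}
  b4: DF={b3,b6}
  b5: DF={b6,b7}
  b6: DF={b7}
  b7: DF=∅

φ for j: defs {b0,b1,b2,b3,b4,b5}
  DF⁺ = {b1,b3,b5,b6,b7}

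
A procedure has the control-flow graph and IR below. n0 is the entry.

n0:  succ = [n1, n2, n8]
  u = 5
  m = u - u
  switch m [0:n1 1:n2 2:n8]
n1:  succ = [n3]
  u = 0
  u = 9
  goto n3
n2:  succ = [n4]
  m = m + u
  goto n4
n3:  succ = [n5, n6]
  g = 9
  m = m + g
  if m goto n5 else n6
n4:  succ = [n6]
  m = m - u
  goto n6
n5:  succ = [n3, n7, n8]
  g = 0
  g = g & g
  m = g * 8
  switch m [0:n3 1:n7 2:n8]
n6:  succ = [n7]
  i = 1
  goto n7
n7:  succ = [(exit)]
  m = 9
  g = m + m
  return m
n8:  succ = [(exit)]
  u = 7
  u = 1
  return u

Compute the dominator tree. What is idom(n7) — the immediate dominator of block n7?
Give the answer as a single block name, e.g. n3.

Answer: n0

Working:
idom tree: n1←n0 n2←n0 n3←n1 n4←n2 n5←n3 n6←n0 n7←n0 n8←n0
Dom at joins:
  n3: preds {n1,n5}: {n0,n1} ∩ {n0,n1,n3,n5} = {n0,n1}; idom=n1
  n6: preds {n3,n4}: {n0,n1,n3} ∩ {n0,n2,n4} = {n0}; idom=n0
  n7: preds {n5,n6}: {n0,n1,n3,n5} ∩ {n0,n6} = {n0}; idom=n0
  n8: preds {n0,n5}: {n0} ∩ {n0,n1,n3,n5} = {n0}; idom=n0

idom(n7) = n0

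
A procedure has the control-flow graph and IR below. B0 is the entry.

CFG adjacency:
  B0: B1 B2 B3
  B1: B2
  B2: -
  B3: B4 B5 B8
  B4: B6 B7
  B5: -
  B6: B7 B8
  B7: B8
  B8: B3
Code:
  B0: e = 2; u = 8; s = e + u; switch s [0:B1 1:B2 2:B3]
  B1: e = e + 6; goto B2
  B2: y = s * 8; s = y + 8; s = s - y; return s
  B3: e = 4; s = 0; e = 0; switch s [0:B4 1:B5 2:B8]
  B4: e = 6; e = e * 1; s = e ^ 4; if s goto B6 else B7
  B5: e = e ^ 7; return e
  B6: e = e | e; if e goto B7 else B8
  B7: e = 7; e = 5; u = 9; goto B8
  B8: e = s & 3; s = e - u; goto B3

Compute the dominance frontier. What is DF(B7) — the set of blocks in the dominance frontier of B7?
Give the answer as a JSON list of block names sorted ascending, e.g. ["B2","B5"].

Answer: ["B8"]

Working:
idom tree: B1←B0 B2←B0 B3←B0 B4←B3 B5←B3 B6←B4 B7←B4 B8←B3
Join-block Dom:
  B2: preds {B0,B1}: {B0} ∩ {B0,B1} = {B0}; idom=B0
  B3: preds {B0,B8}: {B0} ∩ {B0,B3,B8} = {B0}; idom=B0
  B7: preds {B4,B6}: {B0,B3,B4} ∩ {B0,B3,B4,B6} = {B0,B3,B4}; idom=B4
  B8: preds {B3,B6,B7}: {B0,B3} ∩ {B0,B3,B4,B6} ∩ {B0,B3,B4,B7} = {B0,B3}; idom=B3

DF derivation:
  B2←B0: walk · to B0
  B2←B1: walk B1 to B0
  B3←B0: walk · to B0
  B3←B8: walk B8→B3 to B0
  B7←B4: walk · to B4
  B7←B6: walk B6 to B4
  B8←B3: walk · to B3
  B8←B6: walk B6→B4 to B3
  B8←B7: walk B7→B4 to B3
  B0 → ∅
  B1 → {B2}
  B2 → ∅
  B3 → {B3}
  B4 → {B8}
  B5 → ∅
  B6 → {B7,B8}
  B7 → {B8}
  B8 → {B3}

DF(B7) = ["B8"]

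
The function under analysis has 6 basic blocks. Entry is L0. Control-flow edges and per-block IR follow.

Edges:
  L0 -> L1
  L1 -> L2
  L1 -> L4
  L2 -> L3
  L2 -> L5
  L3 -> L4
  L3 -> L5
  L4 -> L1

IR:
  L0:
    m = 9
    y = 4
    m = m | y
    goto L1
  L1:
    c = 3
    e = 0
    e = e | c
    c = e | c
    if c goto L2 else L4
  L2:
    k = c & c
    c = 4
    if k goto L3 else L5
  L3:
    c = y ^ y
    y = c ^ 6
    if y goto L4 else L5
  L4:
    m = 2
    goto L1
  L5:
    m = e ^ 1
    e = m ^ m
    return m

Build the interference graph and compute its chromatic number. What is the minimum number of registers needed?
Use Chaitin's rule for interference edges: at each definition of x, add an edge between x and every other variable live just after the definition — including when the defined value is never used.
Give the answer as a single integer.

def/use:
  L0 def {m,y} use ∅
  L1 def {c,e} use ∅
  L2 def {c,k} use {c}
  L3 def {c,y} use {y}
  L4 def {m} use ∅
  L5 def {e,m} use {e}

Backward fixpoint:
  live L0: ∅→{y}
  live L1: {y}→{c,e,y}
  live L2: {c,e,y}→{e,y}
  live L3: {e,y}→{e,y}
  live L4: {y}→{y}
  live L5: {e}→∅

Interference:
  c↔{e,k,y}
  e↔{c,k,m,y}
  k↔{c,e,y}
  m↔{e,y}
  y↔{c,e,k,m}

Chromatic number:
  {c,e,k,y} pairwise interfere (4-clique) ⇒ χ ≥ 4
  4-colouring: r0={e}  r1={y}  r2={c,m}  r3={k}
  χ = 4

Answer: 4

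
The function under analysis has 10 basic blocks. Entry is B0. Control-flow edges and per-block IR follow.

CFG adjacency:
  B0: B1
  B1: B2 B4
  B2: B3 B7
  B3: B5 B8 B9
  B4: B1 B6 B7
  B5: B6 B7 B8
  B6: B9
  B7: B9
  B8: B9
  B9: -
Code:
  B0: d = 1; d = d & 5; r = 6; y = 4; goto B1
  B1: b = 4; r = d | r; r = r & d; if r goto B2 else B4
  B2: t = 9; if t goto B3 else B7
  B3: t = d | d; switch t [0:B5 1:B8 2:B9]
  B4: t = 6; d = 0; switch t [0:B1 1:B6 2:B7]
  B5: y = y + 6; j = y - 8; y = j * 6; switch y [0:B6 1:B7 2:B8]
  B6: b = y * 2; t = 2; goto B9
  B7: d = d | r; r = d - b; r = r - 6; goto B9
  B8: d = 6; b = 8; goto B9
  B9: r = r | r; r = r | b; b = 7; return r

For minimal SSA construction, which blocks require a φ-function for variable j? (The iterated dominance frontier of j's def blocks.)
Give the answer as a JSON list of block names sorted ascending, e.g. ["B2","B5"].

Answer: ["B6", "B7", "B8", "B9"]

Working:
idom tree: B1←B0 B2←B1 B3←B2 B4←B1 B5←B3 B6←B1 B7←B1 B8←B3 B9←B1
Dom∩ at merges:
  B1: preds {B0,B4}: {B0} ∩ {B0,B1,B4} = {B0}; idom=B0
  B6: preds {B4,B5}: {B0,B1,B4} ∩ {B0,B1,B2,B3,B5} = {B0,B1}; idom=B1
  B7: preds {B2,B4,B5}: {B0,B1,B2} ∩ {B0,B1,B4} ∩ {B0,B1,B2,B3,B5} = {B0,B1}; idom=B1
  B8: preds {B3,B5}: {B0,B1,B2,B3} ∩ {B0,B1,B2,B3,B5} = {B0,B1,B2,B3}; idom=B3
  B9: preds {B3,B6,B7,B8}: {B0,B1,B2,B3} ∩ {B0,B1,B6} ∩ {B0,B1,B7} ∩ {B0,B1,B2,B3,B8} = {B0,B1}; idom=B1

DF walk-up:
  B1←B0: walk · to B0
  B1←B4: walk B4→B1 to B0
  B6←B4: walk B4 to B1
  B6←B5: walk B5→B3→B2 to B1
  B7←B2: walk B2 to B1
  B7←B4: walk B4 to B1
  B7←B5: walk B5→B3→B2 to B1
  B8←B3: walk · to B3
  B8←B5: walk B5 to B3
  B9←B3: walk B3→B2 to B1
  B9←B6: walk B6 to B1
  B9←B7: walk B7 to B1
  B9←B8: walk B8→B3→B2 to B1
  B0: DF=∅
  B1: DF={B1}
  B2: DF={B6,B7,B9}
  B3: DF={B6,B7,B9}
  B4: DF={B1,B6,B7}
  B5: DF={B6,B7,B8}
  B6: DF={B9}
  B7: DF={B9}
  B8: DF={B9}
  B9: DF=∅

φ for j: defs {B5}
  DF⁺ = {B6,B7,B8,B9}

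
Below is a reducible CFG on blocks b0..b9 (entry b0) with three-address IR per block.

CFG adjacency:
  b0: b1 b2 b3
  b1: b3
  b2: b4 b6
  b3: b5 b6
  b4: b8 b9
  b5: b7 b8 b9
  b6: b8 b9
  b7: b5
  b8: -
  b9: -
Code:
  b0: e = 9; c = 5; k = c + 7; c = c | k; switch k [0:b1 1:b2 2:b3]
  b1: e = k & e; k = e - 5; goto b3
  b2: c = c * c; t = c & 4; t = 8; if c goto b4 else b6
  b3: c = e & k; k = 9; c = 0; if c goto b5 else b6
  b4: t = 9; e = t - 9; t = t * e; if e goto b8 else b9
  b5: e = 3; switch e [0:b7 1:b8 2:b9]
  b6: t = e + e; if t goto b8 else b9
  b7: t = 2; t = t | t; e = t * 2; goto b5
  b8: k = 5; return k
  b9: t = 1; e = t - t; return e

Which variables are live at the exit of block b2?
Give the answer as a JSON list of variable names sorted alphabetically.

def/use:
  b0: def={c,e,k} ue=∅
  b1: def={e,k} ue={e,k}
  b2: def={c,t} ue={c}
  b3: def={c,k} ue={e,k}
  b4: def={e,t} ue=∅
  b5: def={e} ue=∅
  b6: def={t} ue={e}
  b7: def={e,t} ue=∅
  b8: def={k} ue=∅
  b9: def={e,t} ue=∅

Live sets:
  b0 li=∅ lo={c,e,k}
  b1 li={e,k} lo={e,k}
  b2 li={c,e} lo={e}
  b3 li={e,k} lo={e}
  b4 li=∅ lo=∅
  b5 li=∅ lo=∅
  b6 li={e} lo=∅
  b7 li=∅ lo=∅
  b8 li=∅ lo=∅
  b9 li=∅ lo=∅

live-out(b2) = ["e"]

Answer: ["e"]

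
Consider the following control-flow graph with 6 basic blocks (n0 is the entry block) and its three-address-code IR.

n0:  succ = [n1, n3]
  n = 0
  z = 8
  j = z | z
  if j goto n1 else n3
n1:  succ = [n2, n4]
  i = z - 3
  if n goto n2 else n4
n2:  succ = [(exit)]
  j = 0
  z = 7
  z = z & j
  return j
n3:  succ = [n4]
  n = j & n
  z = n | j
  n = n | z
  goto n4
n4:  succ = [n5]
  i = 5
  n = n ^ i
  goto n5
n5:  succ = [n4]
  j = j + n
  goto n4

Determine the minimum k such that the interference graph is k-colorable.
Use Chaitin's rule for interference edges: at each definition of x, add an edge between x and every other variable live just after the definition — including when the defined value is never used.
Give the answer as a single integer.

Block summaries:
  n0: {j,n,z} / ∅
  n1: {i} / {n,z}
  n2: {j,z} / ∅
  n3: {n,z} / {j,n}
  n4: {i,n} / {n}
  n5: {j} / {j,n}

Backward fixpoint:
  live n0: ∅→{j,n,z}
  live n1: {j,n,z}→{j,n}
  live n2: ∅→∅
  live n3: {j,n}→{j,n}
  live n4: {j,n}→{j,n}
  live n5: {j,n}→{j,n}

Interfere edges:
  i↔{j,n}
  j↔{i,n,z}
  n↔{i,j,z}
  z↔{j,n}

Registers:
  {i,j,n} pairwise interfere (3-clique) ⇒ χ ≥ 3
  3-colouring: R0={j}  R1={n}  R2={i,z}
  χ = 3

Answer: 3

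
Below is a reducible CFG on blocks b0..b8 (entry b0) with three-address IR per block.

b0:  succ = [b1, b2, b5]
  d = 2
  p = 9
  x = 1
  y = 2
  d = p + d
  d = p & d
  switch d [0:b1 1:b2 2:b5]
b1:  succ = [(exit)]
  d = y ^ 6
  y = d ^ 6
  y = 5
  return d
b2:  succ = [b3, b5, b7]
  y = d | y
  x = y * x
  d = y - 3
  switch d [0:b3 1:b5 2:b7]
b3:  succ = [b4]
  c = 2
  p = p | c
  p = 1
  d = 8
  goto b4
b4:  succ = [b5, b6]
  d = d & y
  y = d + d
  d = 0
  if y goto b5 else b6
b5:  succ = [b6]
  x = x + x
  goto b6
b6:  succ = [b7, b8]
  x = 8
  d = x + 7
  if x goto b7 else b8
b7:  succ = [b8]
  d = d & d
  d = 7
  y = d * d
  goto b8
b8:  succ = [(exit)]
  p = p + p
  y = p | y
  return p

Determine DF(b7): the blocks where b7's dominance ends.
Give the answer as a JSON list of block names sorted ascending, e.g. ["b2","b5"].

Answer: ["b8"]

Analysis:
idom tree: b1←b0 b2←b0 b3←b2 b4←b3 b5←b0 b6←b0 b7←b0 b8←b0
Dom at joins:
  b5: preds {b0,b2,b4}: {b0} ∩ {b0,b2} ∩ {b0,b2,b3,b4} = {b0}; idom=b0
  b6: preds {b4,b5}: {b0,b2,b3,b4} ∩ {b0,b5} = {b0}; idom=b0
  b7: preds {b2,b6}: {b0,b2} ∩ {b0,b6} = {b0}; idom=b0
  b8: preds {b6,b7}: {b0,b6} ∩ {b0,b7} = {b0}; idom=b0

DF walk-up:
  b5←b0: walk · to b0
  b5←b2: walk b2 to b0
  b5←b4: walk b4→b3→b2 to b0
  b6←b4: walk b4→b3→b2 to b0
  b6←b5: walk b5 to b0
  b7←b2: walk b2 to b0
  b7←b6: walk b6 to b0
  b8←b6: walk b6 to b0
  b8←b7: walk b7 to b0
  b0 → ∅
  b1 → ∅
  b2 → {b5,b6,b7}
  b3 → {b5,b6}
  b4 → {b5,b6}
  b5 → {b6}
  b6 → {b7,b8}
  b7 → {b8}
  b8 → ∅

DF(b7) = ["b8"]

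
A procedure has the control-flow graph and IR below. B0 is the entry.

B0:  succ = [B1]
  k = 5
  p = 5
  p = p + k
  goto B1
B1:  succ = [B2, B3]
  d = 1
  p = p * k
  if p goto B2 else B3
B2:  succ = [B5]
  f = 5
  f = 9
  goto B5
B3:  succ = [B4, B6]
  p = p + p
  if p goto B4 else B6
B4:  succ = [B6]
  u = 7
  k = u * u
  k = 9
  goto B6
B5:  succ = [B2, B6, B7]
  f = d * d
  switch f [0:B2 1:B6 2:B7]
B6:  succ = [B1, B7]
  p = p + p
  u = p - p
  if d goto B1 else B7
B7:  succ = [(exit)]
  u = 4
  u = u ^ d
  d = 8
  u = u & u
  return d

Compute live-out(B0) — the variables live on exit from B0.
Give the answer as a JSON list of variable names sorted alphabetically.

def/use:
  B0: {k,p} / ∅
  B1: {d,p} / {k,p}
  B2: {f} / ∅
  B3: {p} / {p}
  B4: {k,u} / ∅
  B5: {f} / {d}
  B6: {p,u} / {d,p}
  B7: {d,u} / {d}

Live sets:
  B0: in=∅ out={k,p}
  B1: in={k,p} out={d,k,p}
  B2: in={d,k,p} out={d,k,p}
  B3: in={d,k,p} out={d,k,p}
  B4: in={d,p} out={d,k,p}
  B5: in={d,k,p} out={d,k,p}
  B6: in={d,k,p} out={d,k,p}
  B7: in={d} out=∅

live-out(B0) = ["k", "p"]

Answer: ["k", "p"]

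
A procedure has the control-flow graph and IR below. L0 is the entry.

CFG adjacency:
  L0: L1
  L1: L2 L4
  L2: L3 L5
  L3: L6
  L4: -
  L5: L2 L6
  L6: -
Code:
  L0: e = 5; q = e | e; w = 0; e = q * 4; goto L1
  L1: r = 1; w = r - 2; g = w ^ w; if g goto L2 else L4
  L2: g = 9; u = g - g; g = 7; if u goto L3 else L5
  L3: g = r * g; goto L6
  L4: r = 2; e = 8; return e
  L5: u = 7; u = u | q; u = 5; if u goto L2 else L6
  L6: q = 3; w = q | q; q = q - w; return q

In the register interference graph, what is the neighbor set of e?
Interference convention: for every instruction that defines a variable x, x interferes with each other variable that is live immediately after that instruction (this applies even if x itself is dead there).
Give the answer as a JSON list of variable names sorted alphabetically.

def/use:
  L0: def={e,q,w} ue=∅
  L1: def={g,r,w} ue=∅
  L2: def={g,u} ue=∅
  L3: def={g} ue={g,r}
  L4: def={e,r} ue=∅
  L5: def={u} ue={q}
  L6: def={q,w} ue=∅

Liveness:
  L0 li=∅ lo={q}
  L1 li={q} lo={q,r}
  L2 li={q,r} lo={g,q,r}
  L3 li={g,r} lo=∅
  L4 li=∅ lo=∅
  L5 li={q,r} lo={q,r}
  L6 li=∅ lo=∅

Conflict graph:
  e↔{q}
  g↔{q,r,u}
  q↔{e,g,r,u,w}
  r↔{g,q,u,w}
  u↔{g,q,r}
  w↔{q,r}

N(e) = ["q"]

Answer: ["q"]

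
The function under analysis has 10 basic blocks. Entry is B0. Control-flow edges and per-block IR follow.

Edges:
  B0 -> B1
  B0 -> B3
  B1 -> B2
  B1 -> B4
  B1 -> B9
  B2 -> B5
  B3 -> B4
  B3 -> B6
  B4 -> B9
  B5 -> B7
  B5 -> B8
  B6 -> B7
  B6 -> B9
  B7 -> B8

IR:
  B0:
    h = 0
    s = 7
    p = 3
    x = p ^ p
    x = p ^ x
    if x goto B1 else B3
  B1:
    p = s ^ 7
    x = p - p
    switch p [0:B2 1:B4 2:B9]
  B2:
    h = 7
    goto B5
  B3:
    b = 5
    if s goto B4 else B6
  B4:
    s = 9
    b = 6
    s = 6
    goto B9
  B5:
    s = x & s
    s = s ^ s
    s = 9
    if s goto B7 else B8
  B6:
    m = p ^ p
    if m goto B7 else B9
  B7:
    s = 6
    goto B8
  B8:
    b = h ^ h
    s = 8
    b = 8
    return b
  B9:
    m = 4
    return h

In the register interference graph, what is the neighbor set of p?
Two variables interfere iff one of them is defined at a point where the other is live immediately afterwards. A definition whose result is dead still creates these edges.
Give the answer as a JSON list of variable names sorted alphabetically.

Block summaries:
  B0 def {h,p,s,x} use ∅
  B1 def {p,x} use {s}
  B2 def {h} use ∅
  B3 def {b} use {s}
  B4 def {b,s} use ∅
  B5 def {s} use {s,x}
  B6 def {m} use {p}
  B7 def {s} use ∅
  B8 def {b,s} use {h}
  B9 def {m} use {h}

Live sets:
  B0: in=∅ out={h,p,s}
  B1: in={h,s} out={h,s,x}
  B2: in={s,x} out={h,s,x}
  B3: in={h,p,s} out={h,p}
  B4: in={h} out={h}
  B5: in={h,s,x} out={h}
  B6: in={h,p} out={h}
  B7: in={h} out={h}
  B8: in={h} out=∅
  B9: in={h} out=∅

Interference:
  b — {h,p,s}
  h — {b,m,p,s,x}
  m — {h}
  p — {b,h,s,x}
  s — {b,h,p,x}
  x — {h,p,s}

N(p) = ["b", "h", "s", "x"]

Answer: ["b", "h", "s", "x"]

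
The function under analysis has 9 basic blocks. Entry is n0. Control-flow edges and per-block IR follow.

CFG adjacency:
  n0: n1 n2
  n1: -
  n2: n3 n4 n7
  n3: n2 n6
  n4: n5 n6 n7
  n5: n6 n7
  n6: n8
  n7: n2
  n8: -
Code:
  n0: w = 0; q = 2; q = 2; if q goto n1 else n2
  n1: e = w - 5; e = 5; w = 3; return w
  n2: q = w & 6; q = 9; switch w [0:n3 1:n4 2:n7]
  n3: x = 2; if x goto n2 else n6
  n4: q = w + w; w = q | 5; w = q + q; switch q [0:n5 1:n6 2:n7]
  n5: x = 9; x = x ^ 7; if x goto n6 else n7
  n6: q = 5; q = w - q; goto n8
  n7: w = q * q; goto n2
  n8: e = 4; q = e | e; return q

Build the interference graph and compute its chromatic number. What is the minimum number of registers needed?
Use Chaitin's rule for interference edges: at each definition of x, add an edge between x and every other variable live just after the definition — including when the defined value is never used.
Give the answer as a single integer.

Answer: 3

Derivation:
Per-block:
  n0 def {q,w} use ∅
  n1 def {e,w} use {w}
  n2 def {q} use {w}
  n3 def {x} use ∅
  n4 def {q,w} use {w}
  n5 def {x} use ∅
  n6 def {q} use {w}
  n7 def {w} use {q}
  n8 def {e,q} use ∅

Liveness:
  n0: in=∅ out={w}
  n1: in={w} out=∅
  n2: in={w} out={q,w}
  n3: in={w} out={w}
  n4: in={w} out={q,w}
  n5: in={q,w} out={q,w}
  n6: in={w} out=∅
  n7: in={q} out={w}
  n8: in=∅ out=∅

Interfere edges:
  e — ∅
  q — {w,x}
  w — {q,x}
  x — {q,w}

Chromatic number:
  {q,w,x} pairwise interfere (3-clique) ⇒ χ ≥ 3
  assign e→r0 q→r0 w→r1 x→r2 — no edge inside a register ⇒ χ ≤ 3
  χ = 3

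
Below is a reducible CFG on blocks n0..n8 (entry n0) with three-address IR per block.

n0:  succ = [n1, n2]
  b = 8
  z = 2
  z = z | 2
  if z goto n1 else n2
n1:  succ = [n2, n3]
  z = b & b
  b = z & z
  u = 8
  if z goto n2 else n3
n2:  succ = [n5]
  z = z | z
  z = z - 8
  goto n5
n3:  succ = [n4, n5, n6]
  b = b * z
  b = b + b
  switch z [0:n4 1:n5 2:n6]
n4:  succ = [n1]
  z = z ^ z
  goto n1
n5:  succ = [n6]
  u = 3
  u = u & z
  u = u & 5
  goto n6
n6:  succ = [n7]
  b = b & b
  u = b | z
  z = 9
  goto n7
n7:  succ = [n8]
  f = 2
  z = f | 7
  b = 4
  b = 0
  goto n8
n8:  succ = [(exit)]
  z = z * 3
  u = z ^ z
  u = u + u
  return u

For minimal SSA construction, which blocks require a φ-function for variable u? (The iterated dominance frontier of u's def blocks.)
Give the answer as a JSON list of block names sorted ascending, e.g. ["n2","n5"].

Answer: ["n1", "n2", "n5", "n6"]

Analysis:
idom tree: n1←n0 n2←n0 n3←n1 n4←n3 n5←n0 n6←n0 n7←n6 n8←n7
Dom at joins:
  n1: preds {n0,n4}: {n0} ∩ {n0,n1,n3,n4} = {n0}; idom=n0
  n2: preds {n0,n1}: {n0} ∩ {n0,n1} = {n0}; idom=n0
  n5: preds {n2,n3}: {n0,n2} ∩ {n0,n1,n3} = {n0}; idom=n0
  n6: preds {n3,n5}: {n0,n1,n3} ∩ {n0,n5} = {n0}; idom=n0

DF derivation:
  join n1 pred n0: · stop@n0
  join n1 pred n4: n4→n3→n1 stop@n0
  join n2 pred n0: · stop@n0
  join n2 pred n1: n1 stop@n0
  join n5 pred n2: n2 stop@n0
  join n5 pred n3: n3→n1 stop@n0
  join n6 pred n3: n3→n1 stop@n0
  join n6 pred n5: n5 stop@n0
  n0: DF=∅
  n1: DF={n1,n2,n5,n6}
  n2: DF={n5}
  n3: DF={n1,n5,n6}
  n4: DF={n1}
  n5: DF={n6}
  n6: DF=∅
  n7: DF=∅
  n8: DF=∅

φ for u: defs {n1,n5,n6,n8}
  DF⁺ = {n1,n2,n5,n6}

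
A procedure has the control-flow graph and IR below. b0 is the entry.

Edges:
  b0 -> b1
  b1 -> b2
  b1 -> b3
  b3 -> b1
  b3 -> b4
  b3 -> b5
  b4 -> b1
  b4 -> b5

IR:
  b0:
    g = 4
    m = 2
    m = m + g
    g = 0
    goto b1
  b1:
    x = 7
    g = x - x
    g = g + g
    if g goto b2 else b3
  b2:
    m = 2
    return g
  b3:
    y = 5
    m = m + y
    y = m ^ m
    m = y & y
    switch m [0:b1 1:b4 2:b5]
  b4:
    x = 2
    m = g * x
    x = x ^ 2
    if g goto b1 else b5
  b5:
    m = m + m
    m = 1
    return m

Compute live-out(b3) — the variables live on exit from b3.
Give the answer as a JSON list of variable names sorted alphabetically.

Block summaries:
  b0: def={g,m} ue=∅
  b1: def={g,x} ue=∅
  b2: def={m} ue={g}
  b3: def={m,y} ue={m}
  b4: def={m,x} ue={g}
  b5: def={m} ue={m}

Liveness:
  b0: in=∅ out={m}
  b1: in={m} out={g,m}
  b2: in={g} out=∅
  b3: in={g,m} out={g,m}
  b4: in={g} out={m}
  b5: in={m} out=∅

live-out(b3) = ["g", "m"]

Answer: ["g", "m"]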